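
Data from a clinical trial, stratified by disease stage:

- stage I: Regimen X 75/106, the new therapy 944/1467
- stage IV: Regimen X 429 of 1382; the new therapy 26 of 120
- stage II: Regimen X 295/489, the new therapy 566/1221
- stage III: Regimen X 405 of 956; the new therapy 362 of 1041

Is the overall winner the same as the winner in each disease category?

No

Stage I: Regimen X 75/106 = 70.8%, the new therapy 944/1467 = 64.3% → Regimen X
Stage IV: Regimen X 429/1382 = 31.0%, the new therapy 26/120 = 21.7% → Regimen X
Stage II: Regimen X 295/489 = 60.3%, the new therapy 566/1221 = 46.4% → Regimen X
Stage III: Regimen X 405/956 = 42.4%, the new therapy 362/1041 = 34.8% → Regimen X
Overall: Regimen X 1204/2933 = 41.1%, the new therapy 1898/3849 = 49.3% → the new therapy
Regimen X wins each disease group but the new therapy wins overall — the comparison reverses. Regimen X's patients skew toward stage IV, which has a lower base rate.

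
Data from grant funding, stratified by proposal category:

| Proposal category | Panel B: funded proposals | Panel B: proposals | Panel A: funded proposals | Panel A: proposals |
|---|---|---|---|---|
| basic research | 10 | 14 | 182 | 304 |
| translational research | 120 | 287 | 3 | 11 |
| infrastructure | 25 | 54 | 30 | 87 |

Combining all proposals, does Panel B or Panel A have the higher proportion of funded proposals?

Basic research: Panel B 10/14 = 71.4%, Panel A 182/304 = 59.9% → Panel B
Translational research: Panel B 120/287 = 41.8%, Panel A 3/11 = 27.3% → Panel B
Infrastructure: Panel B 25/54 = 46.3%, Panel A 30/87 = 34.5% → Panel B
Overall: Panel B 155/355 = 43.7%, Panel A 215/402 = 53.5% → Panel A
(Panel B wins every proposal group but Panel A wins overall — Panel B's proposals skew toward the low-rate translational research group.)

Panel A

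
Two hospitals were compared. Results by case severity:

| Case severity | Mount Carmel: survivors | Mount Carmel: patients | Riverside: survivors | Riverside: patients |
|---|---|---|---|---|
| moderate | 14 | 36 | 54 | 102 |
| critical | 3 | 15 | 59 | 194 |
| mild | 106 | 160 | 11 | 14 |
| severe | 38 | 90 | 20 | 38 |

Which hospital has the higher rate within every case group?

Moderate: Mount Carmel 14/36 = 38.9%, Riverside 54/102 = 52.9% → Riverside
Critical: Mount Carmel 3/15 = 20.0%, Riverside 59/194 = 30.4% → Riverside
Mild: Mount Carmel 106/160 = 66.2%, Riverside 11/14 = 78.6% → Riverside
Severe: Mount Carmel 38/90 = 42.2%, Riverside 20/38 = 52.6% → Riverside
Riverside has the higher rate in all 4 groups.

Riverside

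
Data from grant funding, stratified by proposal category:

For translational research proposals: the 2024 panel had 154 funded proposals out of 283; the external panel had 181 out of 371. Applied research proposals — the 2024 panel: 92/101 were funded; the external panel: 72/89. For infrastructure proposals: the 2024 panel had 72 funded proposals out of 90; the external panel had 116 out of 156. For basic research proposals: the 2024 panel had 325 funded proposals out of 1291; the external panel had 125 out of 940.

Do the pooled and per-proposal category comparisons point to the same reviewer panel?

Translational research: the 2024 panel 154/283 = 54.4%, the external panel 181/371 = 48.8% → the 2024 panel
Applied research: the 2024 panel 92/101 = 91.1%, the external panel 72/89 = 80.9% → the 2024 panel
Infrastructure: the 2024 panel 72/90 = 80.0%, the external panel 116/156 = 74.4% → the 2024 panel
Basic research: the 2024 panel 325/1291 = 25.2%, the external panel 125/940 = 13.3% → the 2024 panel
Overall: the 2024 panel 643/1765 = 36.4%, the external panel 494/1556 = 31.7% → the 2024 panel
The 2024 panel wins overall and in every proposal group — no reversal.

Yes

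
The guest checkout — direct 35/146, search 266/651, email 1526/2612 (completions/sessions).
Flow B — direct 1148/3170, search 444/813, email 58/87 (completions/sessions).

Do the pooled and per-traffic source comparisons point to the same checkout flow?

Direct: the guest checkout 35/146 = 24.0%, Flow B 1148/3170 = 36.2% → Flow B
Search: the guest checkout 266/651 = 40.9%, Flow B 444/813 = 54.6% → Flow B
Email: the guest checkout 1526/2612 = 58.4%, Flow B 58/87 = 66.7% → Flow B
Overall: the guest checkout 1827/3409 = 53.6%, Flow B 1650/4070 = 40.5% → the guest checkout
Flow B wins each traffic group but the guest checkout wins overall — the comparison reverses. Flow B's sessions skew toward direct, which has a lower base rate.

No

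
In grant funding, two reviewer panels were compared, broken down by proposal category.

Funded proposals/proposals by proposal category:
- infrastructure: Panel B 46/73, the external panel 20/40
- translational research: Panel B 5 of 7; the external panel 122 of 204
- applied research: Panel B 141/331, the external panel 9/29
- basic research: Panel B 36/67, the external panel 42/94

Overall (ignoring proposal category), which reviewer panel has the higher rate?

the external panel

Infrastructure: Panel B 46/73 = 63.0%, the external panel 20/40 = 50.0% → Panel B
Translational research: Panel B 5/7 = 71.4%, the external panel 122/204 = 59.8% → Panel B
Applied research: Panel B 141/331 = 42.6%, the external panel 9/29 = 31.0% → Panel B
Basic research: Panel B 36/67 = 53.7%, the external panel 42/94 = 44.7% → Panel B
Overall: Panel B 228/478 = 47.7%, the external panel 193/367 = 52.6% → the external panel
(Panel B wins every proposal group but the external panel wins overall — Panel B's proposals skew toward the low-rate applied research group.)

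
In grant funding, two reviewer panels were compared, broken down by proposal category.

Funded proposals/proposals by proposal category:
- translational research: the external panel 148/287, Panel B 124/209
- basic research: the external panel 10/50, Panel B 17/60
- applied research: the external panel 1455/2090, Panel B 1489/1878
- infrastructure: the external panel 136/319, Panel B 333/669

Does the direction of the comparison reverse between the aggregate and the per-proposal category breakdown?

No

Translational research: the external panel 148/287 = 51.6%, Panel B 124/209 = 59.3% → Panel B
Basic research: the external panel 10/50 = 20.0%, Panel B 17/60 = 28.3% → Panel B
Applied research: the external panel 1455/2090 = 69.6%, Panel B 1489/1878 = 79.3% → Panel B
Infrastructure: the external panel 136/319 = 42.6%, Panel B 333/669 = 49.8% → Panel B
Overall: the external panel 1749/2746 = 63.7%, Panel B 1963/2816 = 69.7% → Panel B
Panel B wins overall and in every proposal group — no reversal.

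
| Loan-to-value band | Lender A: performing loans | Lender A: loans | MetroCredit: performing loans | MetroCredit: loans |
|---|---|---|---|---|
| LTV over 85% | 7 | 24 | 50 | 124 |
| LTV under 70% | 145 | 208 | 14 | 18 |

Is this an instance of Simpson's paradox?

Yes

LTV over 85%: Lender A 7/24 = 29.2%, MetroCredit 50/124 = 40.3% → MetroCredit
LTV under 70%: Lender A 145/208 = 69.7%, MetroCredit 14/18 = 77.8% → MetroCredit
Overall: Lender A 152/232 = 65.5%, MetroCredit 64/142 = 45.1% → Lender A
MetroCredit wins each loan-to-value group but Lender A wins overall — the comparison reverses. MetroCredit's loans skew toward LTV over 85%, which has a lower base rate.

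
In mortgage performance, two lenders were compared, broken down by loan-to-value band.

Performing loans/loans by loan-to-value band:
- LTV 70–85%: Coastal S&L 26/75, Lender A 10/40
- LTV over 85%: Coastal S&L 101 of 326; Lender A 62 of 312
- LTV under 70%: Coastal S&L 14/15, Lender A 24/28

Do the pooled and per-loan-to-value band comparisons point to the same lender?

Yes

LTV 70–85%: Coastal S&L 26/75 = 34.7%, Lender A 10/40 = 25.0% → Coastal S&L
LTV over 85%: Coastal S&L 101/326 = 31.0%, Lender A 62/312 = 19.9% → Coastal S&L
LTV under 70%: Coastal S&L 14/15 = 93.3%, Lender A 24/28 = 85.7% → Coastal S&L
Overall: Coastal S&L 141/416 = 33.9%, Lender A 96/380 = 25.3% → Coastal S&L
Coastal S&L wins overall and in every loan-to-value group — no reversal.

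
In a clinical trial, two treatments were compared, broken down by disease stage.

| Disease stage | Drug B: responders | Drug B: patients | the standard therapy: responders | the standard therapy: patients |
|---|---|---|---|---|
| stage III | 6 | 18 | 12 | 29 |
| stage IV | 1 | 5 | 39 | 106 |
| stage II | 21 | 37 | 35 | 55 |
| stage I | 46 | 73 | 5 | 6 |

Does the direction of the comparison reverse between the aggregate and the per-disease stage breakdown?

Yes

Stage III: Drug B 6/18 = 33.3%, the standard therapy 12/29 = 41.4% → the standard therapy
Stage IV: Drug B 1/5 = 20.0%, the standard therapy 39/106 = 36.8% → the standard therapy
Stage II: Drug B 21/37 = 56.8%, the standard therapy 35/55 = 63.6% → the standard therapy
Stage I: Drug B 46/73 = 63.0%, the standard therapy 5/6 = 83.3% → the standard therapy
Overall: Drug B 74/133 = 55.6%, the standard therapy 91/196 = 46.4% → Drug B
The standard therapy wins each disease group but Drug B wins overall — the comparison reverses. The standard therapy's patients skew toward stage IV, which has a lower base rate.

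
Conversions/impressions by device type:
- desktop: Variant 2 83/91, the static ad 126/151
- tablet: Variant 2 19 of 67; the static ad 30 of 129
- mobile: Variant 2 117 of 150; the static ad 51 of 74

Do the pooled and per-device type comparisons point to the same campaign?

Desktop: Variant 2 83/91 = 91.2%, the static ad 126/151 = 83.4% → Variant 2
Tablet: Variant 2 19/67 = 28.4%, the static ad 30/129 = 23.3% → Variant 2
Mobile: Variant 2 117/150 = 78.0%, the static ad 51/74 = 68.9% → Variant 2
Overall: Variant 2 219/308 = 71.1%, the static ad 207/354 = 58.5% → Variant 2
Variant 2 wins overall and in every device group — no reversal.

Yes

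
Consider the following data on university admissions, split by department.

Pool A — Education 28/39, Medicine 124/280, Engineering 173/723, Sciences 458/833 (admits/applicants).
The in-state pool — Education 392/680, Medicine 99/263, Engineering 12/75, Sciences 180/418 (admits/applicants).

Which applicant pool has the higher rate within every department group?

Education: Pool A 28/39 = 71.8%, the in-state pool 392/680 = 57.6% → Pool A
Medicine: Pool A 124/280 = 44.3%, the in-state pool 99/263 = 37.6% → Pool A
Engineering: Pool A 173/723 = 23.9%, the in-state pool 12/75 = 16.0% → Pool A
Sciences: Pool A 458/833 = 55.0%, the in-state pool 180/418 = 43.1% → Pool A
Pool A has the higher rate in all 4 groups.

Pool A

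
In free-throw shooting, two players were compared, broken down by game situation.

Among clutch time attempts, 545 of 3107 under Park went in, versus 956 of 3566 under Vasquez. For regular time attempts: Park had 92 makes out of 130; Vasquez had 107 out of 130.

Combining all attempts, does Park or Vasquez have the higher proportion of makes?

Clutch time: Park 545/3107 = 17.5%, Vasquez 956/3566 = 26.8% → Vasquez
Regular time: Park 92/130 = 70.8%, Vasquez 107/130 = 82.3% → Vasquez
Overall: Park 637/3237 = 19.7%, Vasquez 1063/3696 = 28.8% → Vasquez

Vasquez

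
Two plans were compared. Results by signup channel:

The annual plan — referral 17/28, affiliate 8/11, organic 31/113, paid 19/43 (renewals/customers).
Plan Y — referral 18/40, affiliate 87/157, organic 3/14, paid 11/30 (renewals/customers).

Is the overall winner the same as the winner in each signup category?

No

Referral: the annual plan 17/28 = 60.7%, Plan Y 18/40 = 45.0% → the annual plan
Affiliate: the annual plan 8/11 = 72.7%, Plan Y 87/157 = 55.4% → the annual plan
Organic: the annual plan 31/113 = 27.4%, Plan Y 3/14 = 21.4% → the annual plan
Paid: the annual plan 19/43 = 44.2%, Plan Y 11/30 = 36.7% → the annual plan
Overall: the annual plan 75/195 = 38.5%, Plan Y 119/241 = 49.4% → Plan Y
The annual plan wins each signup group but Plan Y wins overall — the comparison reverses. The annual plan's customers skew toward organic, which has a lower base rate.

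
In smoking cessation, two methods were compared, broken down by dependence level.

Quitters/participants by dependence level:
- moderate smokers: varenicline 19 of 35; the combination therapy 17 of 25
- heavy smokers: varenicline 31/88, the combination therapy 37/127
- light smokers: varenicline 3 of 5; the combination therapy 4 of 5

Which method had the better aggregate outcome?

Moderate smokers: varenicline 19/35 = 54.3%, the combination therapy 17/25 = 68.0% → the combination therapy
Heavy smokers: varenicline 31/88 = 35.2%, the combination therapy 37/127 = 29.1% → varenicline
Light smokers: varenicline 3/5 = 60.0%, the combination therapy 4/5 = 80.0% → the combination therapy
Overall: varenicline 53/128 = 41.4%, the combination therapy 58/157 = 36.9% → varenicline
(Neither sweeps every dependence group, but varenicline has the higher pooled rate.)

varenicline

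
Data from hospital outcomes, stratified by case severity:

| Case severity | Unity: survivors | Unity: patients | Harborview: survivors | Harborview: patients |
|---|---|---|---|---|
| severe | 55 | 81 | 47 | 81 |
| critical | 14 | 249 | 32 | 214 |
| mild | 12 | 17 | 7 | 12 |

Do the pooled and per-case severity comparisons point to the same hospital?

Severe: Unity 55/81 = 67.9%, Harborview 47/81 = 58.0% → Unity
Critical: Unity 14/249 = 5.6%, Harborview 32/214 = 15.0% → Harborview
Mild: Unity 12/17 = 70.6%, Harborview 7/12 = 58.3% → Unity
Overall: Unity 81/347 = 23.3%, Harborview 86/307 = 28.0% → Harborview
Neither sweeps: Unity wins 2 of 3 groups, Harborview wins 1. Harborview wins overall but not every group — no Simpson reversal.

No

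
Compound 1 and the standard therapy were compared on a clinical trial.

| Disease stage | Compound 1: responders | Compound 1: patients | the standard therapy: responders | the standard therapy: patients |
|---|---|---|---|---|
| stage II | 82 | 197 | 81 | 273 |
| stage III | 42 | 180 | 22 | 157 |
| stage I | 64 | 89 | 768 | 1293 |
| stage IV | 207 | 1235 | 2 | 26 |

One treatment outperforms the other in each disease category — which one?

Compound 1

Stage II: Compound 1 82/197 = 41.6%, the standard therapy 81/273 = 29.7% → Compound 1
Stage III: Compound 1 42/180 = 23.3%, the standard therapy 22/157 = 14.0% → Compound 1
Stage I: Compound 1 64/89 = 71.9%, the standard therapy 768/1293 = 59.4% → Compound 1
Stage IV: Compound 1 207/1235 = 16.8%, the standard therapy 2/26 = 7.7% → Compound 1
Compound 1 has the higher rate in all 4 groups.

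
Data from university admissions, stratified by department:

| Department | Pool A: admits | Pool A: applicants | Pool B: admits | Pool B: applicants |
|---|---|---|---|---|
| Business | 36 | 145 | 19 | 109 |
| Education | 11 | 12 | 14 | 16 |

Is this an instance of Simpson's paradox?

Business: Pool A 36/145 = 24.8%, Pool B 19/109 = 17.4% → Pool A
Education: Pool A 11/12 = 91.7%, Pool B 14/16 = 87.5% → Pool A
Overall: Pool A 47/157 = 29.9%, Pool B 33/125 = 26.4% → Pool A
Pool A wins overall and in every department group — no reversal.

No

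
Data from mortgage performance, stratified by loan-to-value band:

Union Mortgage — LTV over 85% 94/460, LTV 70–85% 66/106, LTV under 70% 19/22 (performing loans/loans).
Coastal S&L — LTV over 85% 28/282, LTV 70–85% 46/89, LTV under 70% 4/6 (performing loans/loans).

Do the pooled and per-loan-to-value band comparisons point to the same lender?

LTV over 85%: Union Mortgage 94/460 = 20.4%, Coastal S&L 28/282 = 9.9% → Union Mortgage
LTV 70–85%: Union Mortgage 66/106 = 62.3%, Coastal S&L 46/89 = 51.7% → Union Mortgage
LTV under 70%: Union Mortgage 19/22 = 86.4%, Coastal S&L 4/6 = 66.7% → Union Mortgage
Overall: Union Mortgage 179/588 = 30.4%, Coastal S&L 78/377 = 20.7% → Union Mortgage
Union Mortgage wins overall and in every loan-to-value group — no reversal.

Yes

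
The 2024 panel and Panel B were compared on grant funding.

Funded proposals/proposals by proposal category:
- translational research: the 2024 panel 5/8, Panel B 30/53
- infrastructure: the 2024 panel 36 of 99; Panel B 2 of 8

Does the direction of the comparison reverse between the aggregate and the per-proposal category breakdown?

Translational research: the 2024 panel 5/8 = 62.5%, Panel B 30/53 = 56.6% → the 2024 panel
Infrastructure: the 2024 panel 36/99 = 36.4%, Panel B 2/8 = 25.0% → the 2024 panel
Overall: the 2024 panel 41/107 = 38.3%, Panel B 32/61 = 52.5% → Panel B
The 2024 panel wins each proposal group but Panel B wins overall — the comparison reverses. The 2024 panel's proposals skew toward infrastructure, which has a lower base rate.

Yes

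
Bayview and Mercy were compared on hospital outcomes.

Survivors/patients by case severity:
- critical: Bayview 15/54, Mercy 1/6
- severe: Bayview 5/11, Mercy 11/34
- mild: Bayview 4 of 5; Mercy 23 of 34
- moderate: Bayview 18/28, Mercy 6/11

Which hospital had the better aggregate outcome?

Critical: Bayview 15/54 = 27.8%, Mercy 1/6 = 16.7% → Bayview
Severe: Bayview 5/11 = 45.5%, Mercy 11/34 = 32.4% → Bayview
Mild: Bayview 4/5 = 80.0%, Mercy 23/34 = 67.6% → Bayview
Moderate: Bayview 18/28 = 64.3%, Mercy 6/11 = 54.5% → Bayview
Overall: Bayview 42/98 = 42.9%, Mercy 41/85 = 48.2% → Mercy
(Bayview wins every case group but Mercy wins overall — Bayview's patients skew toward the low-rate critical group.)

Mercy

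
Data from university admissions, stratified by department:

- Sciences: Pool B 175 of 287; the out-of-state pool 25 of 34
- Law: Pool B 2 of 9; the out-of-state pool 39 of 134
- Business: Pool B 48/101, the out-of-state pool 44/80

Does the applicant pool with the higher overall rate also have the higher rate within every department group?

Sciences: Pool B 175/287 = 61.0%, the out-of-state pool 25/34 = 73.5% → the out-of-state pool
Law: Pool B 2/9 = 22.2%, the out-of-state pool 39/134 = 29.1% → the out-of-state pool
Business: Pool B 48/101 = 47.5%, the out-of-state pool 44/80 = 55.0% → the out-of-state pool
Overall: Pool B 225/397 = 56.7%, the out-of-state pool 108/248 = 43.5% → Pool B
The out-of-state pool wins each department group but Pool B wins overall — the comparison reverses. The out-of-state pool's applicants skew toward Law, which has a lower base rate.

No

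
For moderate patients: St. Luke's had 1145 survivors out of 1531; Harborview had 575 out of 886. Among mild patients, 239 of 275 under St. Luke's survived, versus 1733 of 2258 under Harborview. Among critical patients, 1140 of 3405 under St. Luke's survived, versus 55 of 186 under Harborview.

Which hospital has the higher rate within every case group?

Moderate: St. Luke's 1145/1531 = 74.8%, Harborview 575/886 = 64.9% → St. Luke's
Mild: St. Luke's 239/275 = 86.9%, Harborview 1733/2258 = 76.7% → St. Luke's
Critical: St. Luke's 1140/3405 = 33.5%, Harborview 55/186 = 29.6% → St. Luke's
St. Luke's has the higher rate in all 3 groups.

St. Luke's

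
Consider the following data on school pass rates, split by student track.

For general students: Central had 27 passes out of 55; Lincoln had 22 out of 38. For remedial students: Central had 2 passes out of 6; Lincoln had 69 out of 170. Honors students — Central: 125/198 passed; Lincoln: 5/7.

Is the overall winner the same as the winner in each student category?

General: Central 27/55 = 49.1%, Lincoln 22/38 = 57.9% → Lincoln
Remedial: Central 2/6 = 33.3%, Lincoln 69/170 = 40.6% → Lincoln
Honors: Central 125/198 = 63.1%, Lincoln 5/7 = 71.4% → Lincoln
Overall: Central 154/259 = 59.5%, Lincoln 96/215 = 44.7% → Central
Lincoln wins each student group but Central wins overall — the comparison reverses. Lincoln's students skew toward remedial, which has a lower base rate.

No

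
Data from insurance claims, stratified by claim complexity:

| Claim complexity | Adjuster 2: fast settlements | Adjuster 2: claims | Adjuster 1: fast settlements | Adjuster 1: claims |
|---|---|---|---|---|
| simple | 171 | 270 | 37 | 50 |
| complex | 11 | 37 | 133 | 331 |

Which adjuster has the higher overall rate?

Adjuster 2

Simple: Adjuster 2 171/270 = 63.3%, Adjuster 1 37/50 = 74.0% → Adjuster 1
Complex: Adjuster 2 11/37 = 29.7%, Adjuster 1 133/331 = 40.2% → Adjuster 1
Overall: Adjuster 2 182/307 = 59.3%, Adjuster 1 170/381 = 44.6% → Adjuster 2
(Adjuster 1 wins every claim group but Adjuster 2 wins overall — Adjuster 1's claims skew toward the low-rate complex group.)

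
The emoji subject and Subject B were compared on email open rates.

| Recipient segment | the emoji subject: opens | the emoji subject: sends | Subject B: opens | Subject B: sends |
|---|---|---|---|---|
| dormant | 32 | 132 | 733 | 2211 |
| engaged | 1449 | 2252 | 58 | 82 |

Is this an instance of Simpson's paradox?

Yes

Dormant: the emoji subject 32/132 = 24.2%, Subject B 733/2211 = 33.2% → Subject B
Engaged: the emoji subject 1449/2252 = 64.3%, Subject B 58/82 = 70.7% → Subject B
Overall: the emoji subject 1481/2384 = 62.1%, Subject B 791/2293 = 34.5% → the emoji subject
Subject B wins each recipient group but the emoji subject wins overall — the comparison reverses. Subject B's sends skew toward dormant, which has a lower base rate.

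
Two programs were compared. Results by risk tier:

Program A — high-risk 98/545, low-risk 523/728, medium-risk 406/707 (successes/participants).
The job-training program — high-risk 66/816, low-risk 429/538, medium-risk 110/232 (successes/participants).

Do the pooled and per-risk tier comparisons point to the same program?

No

High-risk: Program A 98/545 = 18.0%, the job-training program 66/816 = 8.1% → Program A
Low-risk: Program A 523/728 = 71.8%, the job-training program 429/538 = 79.7% → the job-training program
Medium-risk: Program A 406/707 = 57.4%, the job-training program 110/232 = 47.4% → Program A
Overall: Program A 1027/1980 = 51.9%, the job-training program 605/1586 = 38.1% → Program A
Neither sweeps: Program A wins 2 of 3 groups, the job-training program wins 1. Program A wins overall but not every group — no Simpson reversal.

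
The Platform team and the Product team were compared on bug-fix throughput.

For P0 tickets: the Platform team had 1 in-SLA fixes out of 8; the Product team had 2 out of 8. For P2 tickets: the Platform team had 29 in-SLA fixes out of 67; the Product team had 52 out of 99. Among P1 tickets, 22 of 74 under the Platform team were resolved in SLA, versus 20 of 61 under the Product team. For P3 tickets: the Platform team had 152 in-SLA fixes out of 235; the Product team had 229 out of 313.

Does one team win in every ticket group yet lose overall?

No

P0: the Platform team 1/8 = 12.5%, the Product team 2/8 = 25.0% → the Product team
P2: the Platform team 29/67 = 43.3%, the Product team 52/99 = 52.5% → the Product team
P1: the Platform team 22/74 = 29.7%, the Product team 20/61 = 32.8% → the Product team
P3: the Platform team 152/235 = 64.7%, the Product team 229/313 = 73.2% → the Product team
Overall: the Platform team 204/384 = 53.1%, the Product team 303/481 = 63.0% → the Product team
The Product team wins overall and in every ticket group — no reversal.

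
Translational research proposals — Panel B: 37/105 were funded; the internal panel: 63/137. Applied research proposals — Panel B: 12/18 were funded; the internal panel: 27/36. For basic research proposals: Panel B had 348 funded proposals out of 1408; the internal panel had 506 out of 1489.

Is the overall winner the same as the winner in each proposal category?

Translational research: Panel B 37/105 = 35.2%, the internal panel 63/137 = 46.0% → the internal panel
Applied research: Panel B 12/18 = 66.7%, the internal panel 27/36 = 75.0% → the internal panel
Basic research: Panel B 348/1408 = 24.7%, the internal panel 506/1489 = 34.0% → the internal panel
Overall: Panel B 397/1531 = 25.9%, the internal panel 596/1662 = 35.9% → the internal panel
The internal panel wins overall and in every proposal group — no reversal.

Yes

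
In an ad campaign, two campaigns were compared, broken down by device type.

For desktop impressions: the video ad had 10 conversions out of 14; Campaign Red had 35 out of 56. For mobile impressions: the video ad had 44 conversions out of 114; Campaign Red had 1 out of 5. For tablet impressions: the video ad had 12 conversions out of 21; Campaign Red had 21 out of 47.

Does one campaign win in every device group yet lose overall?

Desktop: the video ad 10/14 = 71.4%, Campaign Red 35/56 = 62.5% → the video ad
Mobile: the video ad 44/114 = 38.6%, Campaign Red 1/5 = 20.0% → the video ad
Tablet: the video ad 12/21 = 57.1%, Campaign Red 21/47 = 44.7% → the video ad
Overall: the video ad 66/149 = 44.3%, Campaign Red 57/108 = 52.8% → Campaign Red
The video ad wins each device group but Campaign Red wins overall — the comparison reverses. The video ad's impressions skew toward mobile, which has a lower base rate.

Yes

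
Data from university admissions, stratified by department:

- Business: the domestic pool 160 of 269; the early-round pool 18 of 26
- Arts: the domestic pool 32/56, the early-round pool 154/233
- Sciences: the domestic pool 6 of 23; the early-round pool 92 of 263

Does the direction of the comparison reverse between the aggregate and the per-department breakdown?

Yes

Business: the domestic pool 160/269 = 59.5%, the early-round pool 18/26 = 69.2% → the early-round pool
Arts: the domestic pool 32/56 = 57.1%, the early-round pool 154/233 = 66.1% → the early-round pool
Sciences: the domestic pool 6/23 = 26.1%, the early-round pool 92/263 = 35.0% → the early-round pool
Overall: the domestic pool 198/348 = 56.9%, the early-round pool 264/522 = 50.6% → the domestic pool
The early-round pool wins each department group but the domestic pool wins overall — the comparison reverses. The early-round pool's applicants skew toward Sciences, which has a lower base rate.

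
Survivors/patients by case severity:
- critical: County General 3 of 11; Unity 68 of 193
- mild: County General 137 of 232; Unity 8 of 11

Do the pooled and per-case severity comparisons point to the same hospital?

Critical: County General 3/11 = 27.3%, Unity 68/193 = 35.2% → Unity
Mild: County General 137/232 = 59.1%, Unity 8/11 = 72.7% → Unity
Overall: County General 140/243 = 57.6%, Unity 76/204 = 37.3% → County General
Unity wins each case group but County General wins overall — the comparison reverses. Unity's patients skew toward critical, which has a lower base rate.

No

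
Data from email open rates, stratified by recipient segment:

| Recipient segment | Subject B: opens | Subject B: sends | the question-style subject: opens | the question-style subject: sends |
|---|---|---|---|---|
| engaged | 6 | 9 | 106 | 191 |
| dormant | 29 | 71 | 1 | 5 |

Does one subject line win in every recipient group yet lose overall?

Engaged: Subject B 6/9 = 66.7%, the question-style subject 106/191 = 55.5% → Subject B
Dormant: Subject B 29/71 = 40.8%, the question-style subject 1/5 = 20.0% → Subject B
Overall: Subject B 35/80 = 43.8%, the question-style subject 107/196 = 54.6% → the question-style subject
Subject B wins each recipient group but the question-style subject wins overall — the comparison reverses. Subject B's sends skew toward dormant, which has a lower base rate.

Yes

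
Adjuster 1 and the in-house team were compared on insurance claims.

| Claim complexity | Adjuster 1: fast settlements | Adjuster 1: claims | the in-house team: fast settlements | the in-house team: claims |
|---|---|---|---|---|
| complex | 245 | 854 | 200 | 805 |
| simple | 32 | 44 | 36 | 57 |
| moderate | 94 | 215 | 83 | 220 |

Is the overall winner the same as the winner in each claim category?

Complex: Adjuster 1 245/854 = 28.7%, the in-house team 200/805 = 24.8% → Adjuster 1
Simple: Adjuster 1 32/44 = 72.7%, the in-house team 36/57 = 63.2% → Adjuster 1
Moderate: Adjuster 1 94/215 = 43.7%, the in-house team 83/220 = 37.7% → Adjuster 1
Overall: Adjuster 1 371/1113 = 33.3%, the in-house team 319/1082 = 29.5% → Adjuster 1
Adjuster 1 wins overall and in every claim group — no reversal.

Yes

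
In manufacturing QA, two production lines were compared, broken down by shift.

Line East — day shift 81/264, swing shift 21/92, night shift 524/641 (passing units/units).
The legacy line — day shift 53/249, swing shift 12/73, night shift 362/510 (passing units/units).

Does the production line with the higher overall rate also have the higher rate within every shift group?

Day shift: Line East 81/264 = 30.7%, the legacy line 53/249 = 21.3% → Line East
Swing shift: Line East 21/92 = 22.8%, the legacy line 12/73 = 16.4% → Line East
Night shift: Line East 524/641 = 81.7%, the legacy line 362/510 = 71.0% → Line East
Overall: Line East 626/997 = 62.8%, the legacy line 427/832 = 51.3% → Line East
Line East wins overall and in every shift group — no reversal.

Yes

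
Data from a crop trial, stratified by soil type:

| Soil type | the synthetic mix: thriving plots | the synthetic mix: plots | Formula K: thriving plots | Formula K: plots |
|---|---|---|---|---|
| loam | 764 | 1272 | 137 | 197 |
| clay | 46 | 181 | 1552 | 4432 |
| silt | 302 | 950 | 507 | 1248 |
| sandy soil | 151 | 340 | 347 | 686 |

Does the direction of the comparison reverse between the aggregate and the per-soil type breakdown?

Yes

Loam: the synthetic mix 764/1272 = 60.1%, Formula K 137/197 = 69.5% → Formula K
Clay: the synthetic mix 46/181 = 25.4%, Formula K 1552/4432 = 35.0% → Formula K
Silt: the synthetic mix 302/950 = 31.8%, Formula K 507/1248 = 40.6% → Formula K
Sandy soil: the synthetic mix 151/340 = 44.4%, Formula K 347/686 = 50.6% → Formula K
Overall: the synthetic mix 1263/2743 = 46.0%, Formula K 2543/6563 = 38.7% → the synthetic mix
Formula K wins each soil group but the synthetic mix wins overall — the comparison reverses. Formula K's plots skew toward clay, which has a lower base rate.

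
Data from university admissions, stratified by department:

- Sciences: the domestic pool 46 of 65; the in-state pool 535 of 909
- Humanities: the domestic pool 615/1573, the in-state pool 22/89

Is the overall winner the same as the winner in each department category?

No

Sciences: the domestic pool 46/65 = 70.8%, the in-state pool 535/909 = 58.9% → the domestic pool
Humanities: the domestic pool 615/1573 = 39.1%, the in-state pool 22/89 = 24.7% → the domestic pool
Overall: the domestic pool 661/1638 = 40.4%, the in-state pool 557/998 = 55.8% → the in-state pool
The domestic pool wins each department group but the in-state pool wins overall — the comparison reverses. The domestic pool's applicants skew toward Humanities, which has a lower base rate.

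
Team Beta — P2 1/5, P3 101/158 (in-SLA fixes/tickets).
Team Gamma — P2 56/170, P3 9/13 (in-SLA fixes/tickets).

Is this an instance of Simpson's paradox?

Yes

P2: Team Beta 1/5 = 20.0%, Team Gamma 56/170 = 32.9% → Team Gamma
P3: Team Beta 101/158 = 63.9%, Team Gamma 9/13 = 69.2% → Team Gamma
Overall: Team Beta 102/163 = 62.6%, Team Gamma 65/183 = 35.5% → Team Beta
Team Gamma wins each ticket group but Team Beta wins overall — the comparison reverses. Team Gamma's tickets skew toward P2, which has a lower base rate.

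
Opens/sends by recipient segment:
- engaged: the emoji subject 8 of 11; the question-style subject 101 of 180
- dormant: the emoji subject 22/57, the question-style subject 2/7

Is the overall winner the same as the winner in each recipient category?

Engaged: the emoji subject 8/11 = 72.7%, the question-style subject 101/180 = 56.1% → the emoji subject
Dormant: the emoji subject 22/57 = 38.6%, the question-style subject 2/7 = 28.6% → the emoji subject
Overall: the emoji subject 30/68 = 44.1%, the question-style subject 103/187 = 55.1% → the question-style subject
The emoji subject wins each recipient group but the question-style subject wins overall — the comparison reverses. The emoji subject's sends skew toward dormant, which has a lower base rate.

No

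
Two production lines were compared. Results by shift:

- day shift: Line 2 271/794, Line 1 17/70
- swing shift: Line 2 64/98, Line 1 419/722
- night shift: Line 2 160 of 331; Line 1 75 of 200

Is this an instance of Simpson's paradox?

Day shift: Line 2 271/794 = 34.1%, Line 1 17/70 = 24.3% → Line 2
Swing shift: Line 2 64/98 = 65.3%, Line 1 419/722 = 58.0% → Line 2
Night shift: Line 2 160/331 = 48.3%, Line 1 75/200 = 37.5% → Line 2
Overall: Line 2 495/1223 = 40.5%, Line 1 511/992 = 51.5% → Line 1
Line 2 wins each shift group but Line 1 wins overall — the comparison reverses. Line 2's units skew toward day shift, which has a lower base rate.

Yes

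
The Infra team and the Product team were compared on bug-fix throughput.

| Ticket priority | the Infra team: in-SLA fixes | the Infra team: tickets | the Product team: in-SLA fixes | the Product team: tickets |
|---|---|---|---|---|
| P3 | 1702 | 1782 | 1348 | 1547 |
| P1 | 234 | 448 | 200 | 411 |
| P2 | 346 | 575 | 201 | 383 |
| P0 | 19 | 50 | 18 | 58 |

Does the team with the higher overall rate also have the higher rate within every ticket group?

Yes

P3: the Infra team 1702/1782 = 95.5%, the Product team 1348/1547 = 87.1% → the Infra team
P1: the Infra team 234/448 = 52.2%, the Product team 200/411 = 48.7% → the Infra team
P2: the Infra team 346/575 = 60.2%, the Product team 201/383 = 52.5% → the Infra team
P0: the Infra team 19/50 = 38.0%, the Product team 18/58 = 31.0% → the Infra team
Overall: the Infra team 2301/2855 = 80.6%, the Product team 1767/2399 = 73.7% → the Infra team
The Infra team wins overall and in every ticket group — no reversal.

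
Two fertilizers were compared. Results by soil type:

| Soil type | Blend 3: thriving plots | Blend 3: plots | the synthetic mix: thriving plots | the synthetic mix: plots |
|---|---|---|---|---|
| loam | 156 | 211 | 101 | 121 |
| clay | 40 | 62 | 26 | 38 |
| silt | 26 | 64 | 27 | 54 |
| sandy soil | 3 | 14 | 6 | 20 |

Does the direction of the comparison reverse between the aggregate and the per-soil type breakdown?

Loam: Blend 3 156/211 = 73.9%, the synthetic mix 101/121 = 83.5% → the synthetic mix
Clay: Blend 3 40/62 = 64.5%, the synthetic mix 26/38 = 68.4% → the synthetic mix
Silt: Blend 3 26/64 = 40.6%, the synthetic mix 27/54 = 50.0% → the synthetic mix
Sandy soil: Blend 3 3/14 = 21.4%, the synthetic mix 6/20 = 30.0% → the synthetic mix
Overall: Blend 3 225/351 = 64.1%, the synthetic mix 160/233 = 68.7% → the synthetic mix
The synthetic mix wins overall and in every soil group — no reversal.

No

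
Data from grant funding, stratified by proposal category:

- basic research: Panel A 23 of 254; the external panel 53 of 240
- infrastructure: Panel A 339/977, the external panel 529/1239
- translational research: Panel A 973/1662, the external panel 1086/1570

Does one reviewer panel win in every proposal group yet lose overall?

Basic research: Panel A 23/254 = 9.1%, the external panel 53/240 = 22.1% → the external panel
Infrastructure: Panel A 339/977 = 34.7%, the external panel 529/1239 = 42.7% → the external panel
Translational research: Panel A 973/1662 = 58.5%, the external panel 1086/1570 = 69.2% → the external panel
Overall: Panel A 1335/2893 = 46.1%, the external panel 1668/3049 = 54.7% → the external panel
The external panel wins overall and in every proposal group — no reversal.

No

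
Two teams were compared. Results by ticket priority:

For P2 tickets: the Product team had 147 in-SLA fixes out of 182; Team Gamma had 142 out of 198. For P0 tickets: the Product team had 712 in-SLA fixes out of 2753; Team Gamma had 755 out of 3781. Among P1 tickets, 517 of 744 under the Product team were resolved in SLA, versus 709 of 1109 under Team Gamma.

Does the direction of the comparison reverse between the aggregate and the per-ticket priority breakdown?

No

P2: the Product team 147/182 = 80.8%, Team Gamma 142/198 = 71.7% → the Product team
P0: the Product team 712/2753 = 25.9%, Team Gamma 755/3781 = 20.0% → the Product team
P1: the Product team 517/744 = 69.5%, Team Gamma 709/1109 = 63.9% → the Product team
Overall: the Product team 1376/3679 = 37.4%, Team Gamma 1606/5088 = 31.6% → the Product team
The Product team wins overall and in every ticket group — no reversal.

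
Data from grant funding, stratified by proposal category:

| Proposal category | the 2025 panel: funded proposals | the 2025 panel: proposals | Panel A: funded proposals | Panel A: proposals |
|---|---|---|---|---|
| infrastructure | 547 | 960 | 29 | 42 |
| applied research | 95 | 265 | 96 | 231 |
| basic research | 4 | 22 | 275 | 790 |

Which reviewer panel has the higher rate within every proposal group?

Panel A

Infrastructure: the 2025 panel 547/960 = 57.0%, Panel A 29/42 = 69.0% → Panel A
Applied research: the 2025 panel 95/265 = 35.8%, Panel A 96/231 = 41.6% → Panel A
Basic research: the 2025 panel 4/22 = 18.2%, Panel A 275/790 = 34.8% → Panel A
Panel A has the higher rate in all 3 groups.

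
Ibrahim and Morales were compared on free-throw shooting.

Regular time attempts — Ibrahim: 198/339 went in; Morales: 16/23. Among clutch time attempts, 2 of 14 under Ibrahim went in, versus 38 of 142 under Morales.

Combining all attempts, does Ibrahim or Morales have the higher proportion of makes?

Ibrahim

Regular time: Ibrahim 198/339 = 58.4%, Morales 16/23 = 69.6% → Morales
Clutch time: Ibrahim 2/14 = 14.3%, Morales 38/142 = 26.8% → Morales
Overall: Ibrahim 200/353 = 56.7%, Morales 54/165 = 32.7% → Ibrahim
(Morales wins every game group but Ibrahim wins overall — Morales's attempts skew toward the low-rate clutch time group.)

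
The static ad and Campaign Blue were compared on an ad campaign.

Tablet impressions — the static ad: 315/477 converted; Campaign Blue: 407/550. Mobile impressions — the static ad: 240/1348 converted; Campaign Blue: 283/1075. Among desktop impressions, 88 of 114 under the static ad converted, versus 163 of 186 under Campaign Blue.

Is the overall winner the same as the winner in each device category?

Yes

Tablet: the static ad 315/477 = 66.0%, Campaign Blue 407/550 = 74.0% → Campaign Blue
Mobile: the static ad 240/1348 = 17.8%, Campaign Blue 283/1075 = 26.3% → Campaign Blue
Desktop: the static ad 88/114 = 77.2%, Campaign Blue 163/186 = 87.6% → Campaign Blue
Overall: the static ad 643/1939 = 33.2%, Campaign Blue 853/1811 = 47.1% → Campaign Blue
Campaign Blue wins overall and in every device group — no reversal.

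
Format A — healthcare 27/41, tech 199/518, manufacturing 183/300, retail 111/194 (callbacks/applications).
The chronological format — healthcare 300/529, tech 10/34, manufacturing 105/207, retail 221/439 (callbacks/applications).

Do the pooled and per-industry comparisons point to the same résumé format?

Healthcare: Format A 27/41 = 65.9%, the chronological format 300/529 = 56.7% → Format A
Tech: Format A 199/518 = 38.4%, the chronological format 10/34 = 29.4% → Format A
Manufacturing: Format A 183/300 = 61.0%, the chronological format 105/207 = 50.7% → Format A
Retail: Format A 111/194 = 57.2%, the chronological format 221/439 = 50.3% → Format A
Overall: Format A 520/1053 = 49.4%, the chronological format 636/1209 = 52.6% → the chronological format
Format A wins each industry group but the chronological format wins overall — the comparison reverses. Format A's applications skew toward tech, which has a lower base rate.

No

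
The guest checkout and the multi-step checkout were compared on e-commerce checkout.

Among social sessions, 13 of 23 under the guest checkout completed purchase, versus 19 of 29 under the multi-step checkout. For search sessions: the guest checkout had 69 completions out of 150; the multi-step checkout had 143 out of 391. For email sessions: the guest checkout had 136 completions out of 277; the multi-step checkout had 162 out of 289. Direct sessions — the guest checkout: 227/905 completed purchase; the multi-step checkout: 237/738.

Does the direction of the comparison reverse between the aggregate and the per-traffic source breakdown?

No

Social: the guest checkout 13/23 = 56.5%, the multi-step checkout 19/29 = 65.5% → the multi-step checkout
Search: the guest checkout 69/150 = 46.0%, the multi-step checkout 143/391 = 36.6% → the guest checkout
Email: the guest checkout 136/277 = 49.1%, the multi-step checkout 162/289 = 56.1% → the multi-step checkout
Direct: the guest checkout 227/905 = 25.1%, the multi-step checkout 237/738 = 32.1% → the multi-step checkout
Overall: the guest checkout 445/1355 = 32.8%, the multi-step checkout 561/1447 = 38.8% → the multi-step checkout
Neither sweeps: the guest checkout wins 1 of 4 groups, the multi-step checkout wins 3. The multi-step checkout wins overall but not every group — no Simpson reversal.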